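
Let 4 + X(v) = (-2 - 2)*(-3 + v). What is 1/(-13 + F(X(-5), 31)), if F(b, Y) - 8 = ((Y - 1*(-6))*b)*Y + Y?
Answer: 1/32142 ≈ 3.1112e-5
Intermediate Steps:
X(v) = 8 - 4*v (X(v) = -4 + (-2 - 2)*(-3 + v) = -4 - 4*(-3 + v) = -4 + (12 - 4*v) = 8 - 4*v)
F(b, Y) = 8 + Y + Y*b*(6 + Y) (F(b, Y) = 8 + (((Y - 1*(-6))*b)*Y + Y) = 8 + (((Y + 6)*b)*Y + Y) = 8 + (((6 + Y)*b)*Y + Y) = 8 + ((b*(6 + Y))*Y + Y) = 8 + (Y*b*(6 + Y) + Y) = 8 + (Y + Y*b*(6 + Y)) = 8 + Y + Y*b*(6 + Y))
1/(-13 + F(X(-5), 31)) = 1/(-13 + (8 + 31 + (8 - 4*(-5))*31² + 6*31*(8 - 4*(-5)))) = 1/(-13 + (8 + 31 + (8 + 20)*961 + 6*31*(8 + 20))) = 1/(-13 + (8 + 31 + 28*961 + 6*31*28)) = 1/(-13 + (8 + 31 + 26908 + 5208)) = 1/(-13 + 32155) = 1/32142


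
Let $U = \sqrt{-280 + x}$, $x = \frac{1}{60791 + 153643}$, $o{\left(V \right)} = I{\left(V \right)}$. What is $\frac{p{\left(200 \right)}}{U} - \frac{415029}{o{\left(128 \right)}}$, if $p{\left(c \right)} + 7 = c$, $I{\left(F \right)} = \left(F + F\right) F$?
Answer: $- \frac{415029}{32768} - \frac{11001 i \sqrt{3962740254}}{60041519} \approx -12.666 - 11.534 i$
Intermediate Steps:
$I{\left(F \right)} = 2 F^{2}$ ($I{\left(F \right)} = 2 F F = 2 F^{2}$)
$o{\left(V \right)} = 2 V^{2}$
$p{\left(c \right)} = -7 + c$
$x = \frac{1}{214434} \approx 4.6634 \cdot 10^{-6}$
$U = \frac{i \sqrt{3962740254}}{3762}$ ($U = \sqrt{-280 + \frac{1}{214434}} = \sqrt{- \frac{60041519}{214434}} = \frac{i \sqrt{3962740254}}{3762} \approx 16.733 i$)
$\frac{p{\left(200 \right)}}{U} - \frac{415029}{o{\left(128 \right)}} = \frac{-7 + 200}{\frac{1}{3762} i \sqrt{3962740254}} - \frac{415029}{2 \cdot 128^{2}} = 193 \left(- \frac{57 i \sqrt{3962740254}}{60041519}\right) - \frac{415029}{2 \cdot 16384} = - \frac{11001 i \sqrt{3962740254}}{60041519} - \frac{415029}{32768} = - \frac{415029}{32768} - \frac{11001 i \sqrt{3962740254}}{60041519}$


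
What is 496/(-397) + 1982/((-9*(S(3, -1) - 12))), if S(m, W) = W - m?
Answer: 357715/28584 ≈ 12.515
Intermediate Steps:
496/(-397) + 1982/((-9*(S(3, -1) - 12))) = 496/(-397) + 1982/((-9*((-1 - 1*3) - 12))) = 496*(-1/397) + 1982/((-9*((-1 - 3) - 12))) = -496/397 + 1982/((-9*(-4 - 12))) = -496/397 + 1982/((-9*(-16))) = -496/397 + 1982/144 = -496/397 + 1982*(1/144) = -496/397 + 991/72 = 357715/28584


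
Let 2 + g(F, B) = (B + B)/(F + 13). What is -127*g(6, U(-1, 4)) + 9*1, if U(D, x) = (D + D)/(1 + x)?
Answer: 25493/95 ≈ 268.35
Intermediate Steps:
U(D, x) = 2*D/(1 + x) (U(D, x) = (2*D)/(1 + x) = 2*D/(1 + x))
g(F, B) = -2 + 2*B/(13 + F) (g(F, B) = -2 + (B + B)/(F + 13) = -2 + (2*B)/(13 + F) = -2 + 2*B/(13 + F))
-127*g(6, U(-1, 4)) + 9*1 = -254*(-13 + 2*(-1)/(1 + 4) - 1*6)/(13 + 6) + 9*1 = -254*(-13 + 2*(-1)/5 - 6)/19 + 9 = -254*(-13 + 2*(-1)*(⅕) - 6)/19 + 9 = -254*(-13 - ⅖ - 6)/19 + 9 = -254*(-97)/(19*5) + 9 = -127*(-194/95) + 9 = 24638/95 + 9 = 25493/95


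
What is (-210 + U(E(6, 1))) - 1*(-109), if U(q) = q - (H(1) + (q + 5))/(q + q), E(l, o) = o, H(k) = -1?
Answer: -205/2 ≈ -102.50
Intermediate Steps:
U(q) = q - (4 + q)/(2*q) (U(q) = q - (-1 + (q + 5))/(q + q) = q - (-1 + (5 + q))/(2*q) = q - (4 + q)*1/(2*q) = q - (4 + q)/(2*q))
(-210 + U(E(6, 1))) - 1*(-109) = (-210 + (-1/2 + 1 - 2/1)) - 1*(-109) = (-210 + (-1/2 + 1 - 2*1)) + 109 = (-210 + (-1/2 + 1 - 2)) + 109 = (-210 - 3/2) + 109 = -423/2 + 109 = -205/2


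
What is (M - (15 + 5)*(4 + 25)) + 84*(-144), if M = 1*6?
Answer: -12670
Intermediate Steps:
M = 6
(M - (15 + 5)*(4 + 25)) + 84*(-144) = (6 - (15 + 5)*(4 + 25)) + 84*(-144) = (6 - 20*29) - 12096 = (6 - 1*580) - 12096 = (6 - 580) - 12096 = -574 - 12096 = -12670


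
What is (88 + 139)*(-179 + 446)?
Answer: 60609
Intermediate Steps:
(88 + 139)*(-179 + 446) = 227*267 = 60609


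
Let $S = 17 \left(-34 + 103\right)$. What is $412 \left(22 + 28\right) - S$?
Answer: $19427$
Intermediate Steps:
$S = 1173$ ($S = 17 \cdot 69 = 1173$)
$412 \left(22 + 28\right) - S = 412 \left(22 + 28\right) - 1173 = 412 \cdot 50 - 1173 = 20600 - 1173 = 19427$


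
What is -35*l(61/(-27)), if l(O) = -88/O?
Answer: -83160/61 ≈ -1363.3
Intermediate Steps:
-35*l(61/(-27)) = -(-3080)/(61/(-27)) = -(-3080)/(61*(-1/27)) = -(-3080)/(-61/27) = -(-3080)*(-27)/61 = -35*2376/61 = -83160/61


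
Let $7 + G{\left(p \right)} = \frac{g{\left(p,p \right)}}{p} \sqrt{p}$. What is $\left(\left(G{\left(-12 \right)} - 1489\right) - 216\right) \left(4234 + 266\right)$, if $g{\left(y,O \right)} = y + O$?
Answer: $-7704000 + 18000 i \sqrt{3} \approx -7.704 \cdot 10^{6} + 31177.0 i$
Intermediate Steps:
$g{\left(y,O \right)} = O + y$
$G{\left(p \right)} = -7 + 2 \sqrt{p}$ ($G{\left(p \right)} = -7 + \frac{p + p}{p} \sqrt{p} = -7 + \frac{2 p}{p} \sqrt{p} = -7 + 2 \sqrt{p}$)
$\left(\left(G{\left(-12 \right)} - 1489\right) - 216\right) \left(4234 + 266\right) = \left(\left(\left(-7 + 2 \sqrt{-12}\right) - 1489\right) - 216\right) \left(4234 + 266\right) = \left(\left(\left(-7 + 2 \cdot 2 i \sqrt{3}\right) - 1489\right) - 216\right) 4500 = \left(\left(\left(-7 + 4 i \sqrt{3}\right) - 1489\right) - 216\right) 4500 = \left(\left(-1496 + 4 i \sqrt{3}\right) - 216\right) 4500 = \left(-1712 + 4 i \sqrt{3}\right) 4500 = -7704000 + 18000 i \sqrt{3}$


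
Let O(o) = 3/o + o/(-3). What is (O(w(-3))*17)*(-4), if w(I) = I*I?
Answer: 544/3 ≈ 181.33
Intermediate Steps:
w(I) = I²
O(o) = 3/o - o/3 (O(o) = 3/o + o*(-⅓) = 3/o - o/3)
(O(w(-3))*17)*(-4) = ((3/((-3)²) - ⅓*(-3)²)*17)*(-4) = ((3/9 - ⅓*9)*17)*(-4) = ((3*(⅑) - 3)*17)*(-4) = ((⅓ - 3)*17)*(-4) = -8/3*17*(-4) = -136/3*(-4) = 544/3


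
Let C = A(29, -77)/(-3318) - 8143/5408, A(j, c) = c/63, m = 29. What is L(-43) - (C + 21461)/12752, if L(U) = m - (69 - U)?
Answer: -87196542424307/1029683805696 ≈ -84.683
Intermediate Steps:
A(j, c) = c/63 (A(j, c) = c*(1/63) = c/63)
C = -121553389/80746848 (C = ((1/63)*(-77))/(-3318) - 8143/5408 = -11/9*(-1/3318) - 8143*1/5408 = 11/29862 - 8143/5408 = -121553389/80746848 ≈ -1.5054)
L(U) = -40 + U (L(U) = 29 - (69 - U) = 29 + (-69 + U) = -40 + U)
L(-43) - (C + 21461)/12752 = (-40 - 43) - (-121553389/80746848 + 21461)/12752 = -83 - 1732786551539/(80746848*12752) = -83 - 1*1732786551539/1029683805696 = -83 - 1732786551539/1029683805696 = -87196542424307/1029683805696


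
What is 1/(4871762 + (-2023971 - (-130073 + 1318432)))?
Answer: 1/1659432 ≈ 6.0262e-7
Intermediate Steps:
1/(4871762 + (-2023971 - (-130073 + 1318432))) = 1/(4871762 + (-2023971 - 1*1188359)) = 1/(4871762 + (-2023971 - 1188359)) = 1/(4871762 - 3212330) = 1/1659432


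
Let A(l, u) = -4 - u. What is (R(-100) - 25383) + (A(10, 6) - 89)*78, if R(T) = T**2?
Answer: -23105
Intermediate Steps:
(R(-100) - 25383) + (A(10, 6) - 89)*78 = ((-100)**2 - 25383) + ((-4 - 1*6) - 89)*78 = (10000 - 25383) + ((-4 - 6) - 89)*78 = -15383 + (-10 - 89)*78 = -15383 - 99*78 = -15383 - 7722 = -23105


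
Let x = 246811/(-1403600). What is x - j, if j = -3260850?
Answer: 4576928813189/1403600 ≈ 3.2608e+6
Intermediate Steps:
x = -246811/1403600 (x = 246811*(-1/1403600) = -246811/1403600 ≈ -0.17584)
x - j = -246811/1403600 - 1*(-3260850) = -246811/1403600 + 3260850 = 4576928813189/1403600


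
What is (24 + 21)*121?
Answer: 5445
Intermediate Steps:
(24 + 21)*121 = 45*121 = 5445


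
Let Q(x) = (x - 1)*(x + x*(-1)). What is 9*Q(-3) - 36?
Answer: -36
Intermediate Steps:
Q(x) = 0 (Q(x) = (-1 + x)*(x - x) = (-1 + x)*0 = 0)
9*Q(-3) - 36 = 9*0 - 36 = 0 - 36 = -36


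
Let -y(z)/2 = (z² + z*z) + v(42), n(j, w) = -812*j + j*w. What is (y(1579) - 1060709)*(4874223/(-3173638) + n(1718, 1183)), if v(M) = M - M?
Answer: -22318937653718404293/3173638 ≈ -7.0326e+12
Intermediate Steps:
v(M) = 0
y(z) = -4*z² (y(z) = -2*((z² + z*z) + 0) = -2*((z² + z²) + 0) = -2*(2*z² + 0) = -4*z²)
(y(1579) - 1060709)*(4874223/(-3173638) + n(1718, 1183)) = (-4*1579² - 1060709)*(4874223/(-3173638) + 1718*(-812 + 1183)) = (-4*2493241 - 1060709)*(4874223*(-1/3173638) + 1718*371) = (-9972964 - 1060709)*(-4874223/3173638 + 637378) = -11033673*2022802166941/3173638 = -22318937653718404293/3173638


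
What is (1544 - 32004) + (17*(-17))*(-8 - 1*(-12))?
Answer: -31616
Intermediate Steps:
(1544 - 32004) + (17*(-17))*(-8 - 1*(-12)) = -30460 - 289*(-8 + 12) = -30460 - 289*4 = -30460 - 1156 = -31616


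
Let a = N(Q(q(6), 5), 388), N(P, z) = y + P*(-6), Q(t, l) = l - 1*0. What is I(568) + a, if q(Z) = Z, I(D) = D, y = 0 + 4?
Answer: 542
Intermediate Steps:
y = 4
Q(t, l) = l (Q(t, l) = l + 0 = l)
N(P, z) = 4 - 6*P (N(P, z) = 4 + P*(-6) = 4 - 6*P)
a = -26 (a = 4 - 6*5 = 4 - 30 = -26)
I(568) + a = 568 - 26 = 542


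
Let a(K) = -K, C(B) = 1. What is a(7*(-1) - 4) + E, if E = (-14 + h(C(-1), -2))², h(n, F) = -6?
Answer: 411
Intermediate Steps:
E = 400 (E = (-14 - 6)² = (-20)² = 400)
a(7*(-1) - 4) + E = -(7*(-1) - 4) + 400 = -(-7 - 4) + 400 = -1*(-11) + 400 = 11 + 400 = 411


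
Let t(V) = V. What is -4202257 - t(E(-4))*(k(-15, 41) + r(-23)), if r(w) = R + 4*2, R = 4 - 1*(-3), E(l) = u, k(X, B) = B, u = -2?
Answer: -4202145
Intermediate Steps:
E(l) = -2
R = 7 (R = 4 + 3 = 7)
r(w) = 15 (r(w) = 7 + 4*2 = 7 + 8 = 15)
-4202257 - t(E(-4))*(k(-15, 41) + r(-23)) = -4202257 - (-2)*(41 + 15) = -4202257 - (-2)*56 = -4202257 - 1*(-112) = -4202257 + 112 = -4202145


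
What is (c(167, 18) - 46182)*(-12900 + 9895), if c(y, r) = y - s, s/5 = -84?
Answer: 137012975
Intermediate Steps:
s = -420 (s = 5*(-84) = -420)
c(y, r) = 420 + y (c(y, r) = y - 1*(-420) = y + 420 = 420 + y)
(c(167, 18) - 46182)*(-12900 + 9895) = ((420 + 167) - 46182)*(-12900 + 9895) = (587 - 46182)*(-3005) = -45595*(-3005) = 137012975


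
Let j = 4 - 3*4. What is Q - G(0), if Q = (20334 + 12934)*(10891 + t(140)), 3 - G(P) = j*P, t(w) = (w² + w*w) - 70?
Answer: 1664098625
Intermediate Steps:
j = -8 (j = 4 - 12 = -8)
t(w) = -70 + 2*w² (t(w) = (w² + w²) - 70 = 2*w² - 70 = -70 + 2*w²)
G(P) = 3 + 8*P (G(P) = 3 - (-8)*P = 3 + 8*P)
Q = 1664098628 (Q = (20334 + 12934)*(10891 + (-70 + 2*140²)) = 33268*(10891 + (-70 + 2*19600)) = 33268*(10891 + (-70 + 39200)) = 33268*(10891 + 39130) = 33268*50021 = 1664098628)
Q - G(0) = 1664098628 - (3 + 8*0) = 1664098628 - (3 + 0) = 1664098628 - 1*3 = 1664098628 - 3 = 1664098625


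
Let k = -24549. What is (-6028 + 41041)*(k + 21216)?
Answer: -116698329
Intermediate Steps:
(-6028 + 41041)*(k + 21216) = (-6028 + 41041)*(-24549 + 21216) = 35013*(-3333) = -116698329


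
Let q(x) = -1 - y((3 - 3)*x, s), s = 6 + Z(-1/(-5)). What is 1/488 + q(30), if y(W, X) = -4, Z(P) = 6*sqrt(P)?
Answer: 1465/488 ≈ 3.0020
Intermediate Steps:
s = 6 + 6*sqrt(5)/5 (s = 6 + 6*sqrt(-1/(-5)) = 6 + 6*sqrt(-1*(-1/5)) = 6 + 6*sqrt(1/5) = 6 + 6*(sqrt(5)/5) = 6 + 6*sqrt(5)/5 ≈ 8.6833)
q(x) = 3 (q(x) = -1 - 1*(-4) = -1 + 4 = 3)
1/488 + q(30) = 1/488 + 3 = 1465/488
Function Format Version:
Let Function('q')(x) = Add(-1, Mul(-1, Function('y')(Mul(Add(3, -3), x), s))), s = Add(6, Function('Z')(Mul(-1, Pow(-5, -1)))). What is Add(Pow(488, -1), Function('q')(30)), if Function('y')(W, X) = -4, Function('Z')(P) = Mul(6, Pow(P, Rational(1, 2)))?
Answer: Rational(1465, 488) ≈ 3.0020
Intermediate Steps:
s = Add(6, Mul(Rational(6, 5), Pow(5, Rational(1, 2)))) (s = Add(6, Mul(6, Pow(Mul(-1, Pow(-5, -1)), Rational(1, 2)))) = Add(6, Mul(6, Pow(Mul(-1, Rational(-1, 5)), Rational(1, 2)))) = Add(6, Mul(6, Pow(Rational(1, 5), Rational(1, 2)))) = Add(6, Mul(6, Mul(Rational(1, 5), Pow(5, Rational(1, 2))))) = Add(6, Mul(Rational(6, 5), Pow(5, Rational(1, 2)))) ≈ 8.6833)
Function('q')(x) = 3 (Function('q')(x) = Add(-1, Mul(-1, -4)) = Add(-1, 4) = 3)
Add(Pow(488, -1), Function('q')(30)) = Add(Pow(488, -1), 3) = Add(Rational(1, 488), 3) = Rational(1465, 488)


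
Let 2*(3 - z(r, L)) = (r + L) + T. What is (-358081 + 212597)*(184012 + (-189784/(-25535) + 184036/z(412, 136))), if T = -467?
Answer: -9980827887508304/383025 ≈ -2.6058e+10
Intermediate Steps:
z(r, L) = 473/2 - L/2 - r/2 (z(r, L) = 3 - ((r + L) - 467)/2 = 3 - ((L + r) - 467)/2 = 3 - (-467 + L + r)/2 = 3 + (467/2 - L/2 - r/2) = 473/2 - L/2 - r/2)
(-358081 + 212597)*(184012 + (-189784/(-25535) + 184036/z(412, 136))) = (-358081 + 212597)*(184012 + (-189784/(-25535) + 184036/(473/2 - 1/2*136 - 1/2*412))) = -145484*(184012 + (-189784*(-1/25535) + 184036/(473/2 - 68 - 206))) = -145484*(184012 + (189784/25535 + 184036/(-75/2))) = -145484*(184012 + (189784/25535 + 184036*(-2/75))) = -145484*(184012 + (189784/25535 - 368072/75)) = -145484*(184012 - 1876896944/383025) = -145484*68604299356/383025 = -9980827887508304/383025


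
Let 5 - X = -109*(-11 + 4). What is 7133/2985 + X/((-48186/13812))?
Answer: 585095487/2663615 ≈ 219.66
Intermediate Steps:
X = -758 (X = 5 - (-109)*(-11 + 4) = 5 - (-109)*(-7) = 5 - 1*763 = 5 - 763 = -758)
7133/2985 + X/((-48186/13812)) = 7133/2985 - 758/((-48186/13812)) = 7133*(1/2985) - 758/((-48186*1/13812)) = 7133/2985 - 758/(-8031/2302) = 7133/2985 - 758*(-2302/8031) = 7133/2985 + 1744916/8031 = 585095487/2663615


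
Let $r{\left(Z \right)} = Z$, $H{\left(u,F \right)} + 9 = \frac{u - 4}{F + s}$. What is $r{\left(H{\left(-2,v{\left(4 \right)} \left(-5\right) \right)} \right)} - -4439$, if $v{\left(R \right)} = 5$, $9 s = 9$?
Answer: $\frac{17721}{4} \approx 4430.3$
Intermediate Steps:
$s = 1$ ($s = \frac{1}{9} \cdot 9 = 1$)
$H{\left(u,F \right)} = -9 + \frac{-4 + u}{1 + F}$ ($H{\left(u,F \right)} = -9 + \frac{u - 4}{F + 1} = -9 + \frac{-4 + u}{1 + F}$)
$r{\left(H{\left(-2,v{\left(4 \right)} \left(-5\right) \right)} \right)} - -4439 = \frac{-13 - 2 - 9 \cdot 5 \left(-5\right)}{1 + 5 \left(-5\right)} - -4439 = \frac{-13 - 2 - -225}{1 - 25} + 4439 = \frac{-13 - 2 + 225}{-24} + 4439 = \left(- \frac{1}{24}\right) 210 + 4439 = - \frac{35}{4} + 4439 = \frac{17721}{4}$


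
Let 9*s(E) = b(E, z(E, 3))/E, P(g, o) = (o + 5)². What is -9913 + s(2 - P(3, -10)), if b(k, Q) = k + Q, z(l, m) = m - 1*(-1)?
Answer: -2051972/207 ≈ -9912.9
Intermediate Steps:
z(l, m) = 1 + m (z(l, m) = m + 1 = 1 + m)
b(k, Q) = Q + k
P(g, o) = (5 + o)²
s(E) = (4 + E)/(9*E) (s(E) = (((1 + 3) + E)/E)/9 = ((4 + E)/E)/9 = (4 + E)/(9*E))
-9913 + s(2 - P(3, -10)) = -9913 + (4 + (2 - (5 - 10)²))/(9*(2 - (5 - 10)²)) = -9913 + (4 + (2 - 1*(-5)²))/(9*(2 - 1*(-5)²)) = -9913 + (4 + (2 - 1*25))/(9*(2 - 1*25)) = -9913 + (4 + (2 - 25))/(9*(2 - 25)) = -9913 + (⅑)*(4 - 23)/(-23) = -9913 + (⅑)*(-1/23)*(-19) = -9913 + 19/207 = -2051972/207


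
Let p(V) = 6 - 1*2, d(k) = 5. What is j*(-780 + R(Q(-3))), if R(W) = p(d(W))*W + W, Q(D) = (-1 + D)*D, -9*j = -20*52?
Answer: -83200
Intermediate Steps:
p(V) = 4 (p(V) = 6 - 2 = 4)
j = 1040/9 (j = -(-20)*52/9 = -⅑*(-1040) = 1040/9 ≈ 115.56)
Q(D) = D*(-1 + D)
R(W) = 5*W (R(W) = 4*W + W = 5*W)
j*(-780 + R(Q(-3))) = 1040*(-780 + 5*(-3*(-1 - 3)))/9 = 1040*(-780 + 5*(-3*(-4)))/9 = 1040*(-780 + 5*12)/9 = 1040*(-780 + 60)/9 = (1040/9)*(-720) = -83200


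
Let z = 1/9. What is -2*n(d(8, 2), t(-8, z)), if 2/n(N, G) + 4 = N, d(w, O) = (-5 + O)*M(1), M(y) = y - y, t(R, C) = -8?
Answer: 1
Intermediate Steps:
z = ⅑ ≈ 0.11111
M(y) = 0
d(w, O) = 0 (d(w, O) = (-5 + O)*0 = 0)
n(N, G) = 2/(-4 + N)
-2*n(d(8, 2), t(-8, z)) = -4/(-4 + 0) = -4/(-4) = -4*(-1)/4 = -2*(-½) = 1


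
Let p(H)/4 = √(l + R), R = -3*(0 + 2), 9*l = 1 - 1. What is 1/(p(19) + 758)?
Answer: 379/287330 - I*√6/143665 ≈ 0.001319 - 1.705e-5*I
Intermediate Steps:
l = 0 (l = (1 - 1)/9 = (⅑)*0 = 0)
R = -6 (R = -3*2 = -6)
p(H) = 4*I*√6 (p(H) = 4*√(0 - 6) = 4*√(-6) = 4*(I*√6) = 4*I*√6)
1/(p(19) + 758) = 1/(4*I*√6 + 758) = 1/(758 + 4*I*√6)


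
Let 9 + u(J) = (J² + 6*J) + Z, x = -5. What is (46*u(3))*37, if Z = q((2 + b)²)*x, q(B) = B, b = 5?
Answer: -386354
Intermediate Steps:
Z = -245 (Z = (2 + 5)²*(-5) = 7²*(-5) = 49*(-5) = -245)
u(J) = -254 + J² + 6*J (u(J) = -9 + ((J² + 6*J) - 245) = -9 + (-245 + J² + 6*J) = -254 + J² + 6*J)
(46*u(3))*37 = (46*(-254 + 3² + 6*3))*37 = (46*(-254 + 9 + 18))*37 = (46*(-227))*37 = -10442*37 = -386354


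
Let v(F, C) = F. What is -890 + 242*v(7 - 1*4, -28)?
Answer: -164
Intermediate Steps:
-890 + 242*v(7 - 1*4, -28) = -890 + 242*(7 - 1*4) = -890 + 242*(7 - 4) = -890 + 242*3 = -890 + 726 = -164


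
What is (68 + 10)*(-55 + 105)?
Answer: 3900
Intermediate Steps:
(68 + 10)*(-55 + 105) = 78*50 = 3900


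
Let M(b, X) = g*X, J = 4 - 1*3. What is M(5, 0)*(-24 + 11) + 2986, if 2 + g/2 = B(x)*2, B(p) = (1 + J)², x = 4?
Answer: 2986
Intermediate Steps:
J = 1 (J = 4 - 3 = 1)
B(p) = 4 (B(p) = (1 + 1)² = 2² = 4)
g = 12 (g = -4 + 2*(4*2) = -4 + 2*8 = -4 + 16 = 12)
M(b, X) = 12*X
M(5, 0)*(-24 + 11) + 2986 = (12*0)*(-24 + 11) + 2986 = 0*(-13) + 2986 = 0 + 2986 = 2986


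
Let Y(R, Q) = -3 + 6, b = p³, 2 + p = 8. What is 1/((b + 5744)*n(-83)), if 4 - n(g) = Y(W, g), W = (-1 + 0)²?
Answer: 1/5960 ≈ 0.00016779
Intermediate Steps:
p = 6 (p = -2 + 8 = 6)
W = 1 (W = (-1)² = 1)
b = 216 (b = 6³ = 216)
Y(R, Q) = 3
n(g) = 1 (n(g) = 4 - 1*3 = 4 - 3 = 1)
1/((b + 5744)*n(-83)) = 1/((216 + 5744)*1) = 1/5960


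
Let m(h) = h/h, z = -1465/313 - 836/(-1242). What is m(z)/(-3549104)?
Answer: -1/3549104 ≈ -2.8176e-7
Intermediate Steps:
z = -778931/194373 (z = -1465*1/313 - 836*(-1/1242) = -1465/313 + 418/621 = -778931/194373 ≈ -4.0074)
m(h) = 1
m(z)/(-3549104) = 1/(-3549104) = 1*(-1/3549104) = -1/3549104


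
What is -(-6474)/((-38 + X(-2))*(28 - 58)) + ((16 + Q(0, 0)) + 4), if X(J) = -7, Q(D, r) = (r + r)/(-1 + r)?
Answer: 5579/225 ≈ 24.796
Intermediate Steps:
Q(D, r) = 2*r/(-1 + r) (Q(D, r) = (2*r)/(-1 + r) = 2*r/(-1 + r))
-(-6474)/((-38 + X(-2))*(28 - 58)) + ((16 + Q(0, 0)) + 4) = -(-6474)/((-38 - 7)*(28 - 58)) + ((16 + 2*0/(-1 + 0)) + 4) = -(-6474)/((-45*(-30))) + ((16 + 2*0/(-1)) + 4) = -(-6474)/1350 + ((16 + 2*0*(-1)) + 4) = -(-6474)/1350 + ((16 + 0) + 4) = -83*(-13/225) + (16 + 4) = 1079/225 + 20 = 5579/225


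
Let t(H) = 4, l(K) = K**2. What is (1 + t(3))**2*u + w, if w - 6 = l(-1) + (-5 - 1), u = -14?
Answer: -349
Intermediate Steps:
w = 1 (w = 6 + ((-1)**2 + (-5 - 1)) = 6 + (1 - 6) = 6 - 5 = 1)
(1 + t(3))**2*u + w = (1 + 4)**2*(-14) + 1 = 5**2*(-14) + 1 = 25*(-14) + 1 = -350 + 1 = -349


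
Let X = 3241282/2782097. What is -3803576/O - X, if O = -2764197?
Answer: 1622375398318/7690264181109 ≈ 0.21096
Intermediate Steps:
X = 3241282/2782097 (X = 3241282*(1/2782097) = 3241282/2782097 ≈ 1.1651)
-3803576/O - X = -3803576/(-2764197) - 1*3241282/2782097 = -3803576*(-1/2764197) - 3241282/2782097 = 3803576/2764197 - 3241282/2782097 = 1622375398318/7690264181109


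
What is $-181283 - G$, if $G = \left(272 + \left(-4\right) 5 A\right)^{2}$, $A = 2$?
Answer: $-235107$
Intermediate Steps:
$G = 53824$ ($G = \left(272 + \left(-4\right) 5 \cdot 2\right)^{2} = \left(272 - 40\right)^{2} = 232^{2} = 53824$)
$-181283 - G = -181283 - 53824 = -235107$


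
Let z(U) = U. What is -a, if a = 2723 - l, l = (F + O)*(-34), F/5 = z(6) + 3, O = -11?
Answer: -3879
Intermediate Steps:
F = 45 (F = 5*(6 + 3) = 5*9 = 45)
l = -1156 (l = (45 - 11)*(-34) = 34*(-34) = -1156)
a = 3879 (a = 2723 - 1*(-1156) = 2723 + 1156 = 3879)
-a = -1*3879 = -3879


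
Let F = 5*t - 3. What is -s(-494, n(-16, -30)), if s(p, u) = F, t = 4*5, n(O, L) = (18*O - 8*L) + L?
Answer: -97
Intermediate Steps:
n(O, L) = -7*L + 18*O (n(O, L) = (-8*L + 18*O) + L = -7*L + 18*O)
t = 20
F = 97 (F = 5*20 - 3 = 100 - 3 = 97)
s(p, u) = 97
-s(-494, n(-16, -30)) = -1*97 = -97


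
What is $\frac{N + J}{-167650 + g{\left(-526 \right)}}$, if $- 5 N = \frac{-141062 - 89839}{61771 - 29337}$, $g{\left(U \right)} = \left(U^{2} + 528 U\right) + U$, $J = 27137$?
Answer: $- \frac{4401038191}{27443704760} \approx -0.16037$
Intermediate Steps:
$g{\left(U \right)} = U^{2} + 529 U$
$N = \frac{230901}{162170}$ ($N = - \frac{\left(-141062 - 89839\right) \frac{1}{61771 - 29337}}{5} = - \frac{\left(-230901\right) \frac{1}{32434}}{5} = \left(- \frac{1}{5}\right) \left(- \frac{230901}{32434}\right) = \frac{230901}{162170} \approx 1.4238$)
$\frac{N + J}{-167650 + g{\left(-526 \right)}} = \frac{\frac{230901}{162170} + 27137}{-167650 - 526 \left(529 - 526\right)} = \frac{4401038191}{162170 \left(-167650 - 1578\right)} = \frac{4401038191}{162170 \left(-169228\right)} = \frac{4401038191}{162170} \left(- \frac{1}{169228}\right) = - \frac{4401038191}{27443704760}$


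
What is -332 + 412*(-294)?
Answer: -121460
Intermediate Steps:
-332 + 412*(-294) = -332 - 121128 = -121460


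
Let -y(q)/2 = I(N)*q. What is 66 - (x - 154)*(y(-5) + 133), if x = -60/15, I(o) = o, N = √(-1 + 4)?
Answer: 21080 + 1580*√3 ≈ 23817.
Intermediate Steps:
N = √3 ≈ 1.7320
y(q) = -2*q*√3 (y(q) = -2*√3*q = -2*q*√3)
x = -4 (x = -60/15 = -4*1 = -4)
66 - (x - 154)*(y(-5) + 133) = 66 - (-4 - 154)*(-2*(-5)*√3 + 133) = 66 - (-158)*(10*√3 + 133) = 66 - (-158)*(133 + 10*√3) = 66 - (-21014 - 1580*√3) = 66 + (21014 + 1580*√3) = 21080 + 1580*√3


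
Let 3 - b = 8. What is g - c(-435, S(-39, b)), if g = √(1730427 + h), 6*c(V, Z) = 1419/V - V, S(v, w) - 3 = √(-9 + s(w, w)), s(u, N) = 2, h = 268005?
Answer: -31301/435 + 36*√1542 ≈ 1341.7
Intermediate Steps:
b = -5 (b = 3 - 1*8 = 3 - 8 = -5)
S(v, w) = 3 + I*√7 (S(v, w) = 3 + √(-9 + 2) = 3 + √(-7) = 3 + I*√7)
c(V, Z) = -V/6 + 473/(2*V) (c(V, Z) = (1419/V - V)/6 = (-V + 1419/V)/6 = -V/6 + 473/(2*V))
g = 36*√1542 (g = √(1730427 + 268005) = √1998432 = 36*√1542 ≈ 1413.7)
g - c(-435, S(-39, b)) = 36*√1542 - (1419 - 1*(-435)²)/(6*(-435)) = 36*√1542 - (-1)*(1419 - 1*189225)/(6*435) = 36*√1542 - (-1)*(1419 - 189225)/(6*435) = 36*√1542 - (-1)*(-187806)/(6*435) = 36*√1542 - 1*31301/435 = 36*√1542 - 31301/435 = -31301/435 + 36*√1542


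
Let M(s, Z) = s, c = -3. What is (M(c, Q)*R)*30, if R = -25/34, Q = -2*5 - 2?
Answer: 1125/17 ≈ 66.177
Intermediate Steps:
Q = -12 (Q = -10 - 2 = -12)
R = -25/34 (R = -25*1/34 = -25/34 ≈ -0.73529)
(M(c, Q)*R)*30 = -3*(-25/34)*30 = (75/34)*30 = 1125/17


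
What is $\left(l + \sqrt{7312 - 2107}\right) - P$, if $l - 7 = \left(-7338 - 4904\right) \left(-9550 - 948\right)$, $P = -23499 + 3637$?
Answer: $128536385 + \sqrt{5205} \approx 1.2854 \cdot 10^{8}$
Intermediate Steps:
$P = -19862$
$l = 128516523$ ($l = 7 + \left(-7338 - 4904\right) \left(-9550 - 948\right) = 7 - -128516516 = 7 + 128516516 = 128516523$)
$\left(l + \sqrt{7312 - 2107}\right) - P = \left(128516523 + \sqrt{7312 - 2107}\right) - -19862 = \left(128516523 + \sqrt{5205}\right) + 19862 = 128536385 + \sqrt{5205}$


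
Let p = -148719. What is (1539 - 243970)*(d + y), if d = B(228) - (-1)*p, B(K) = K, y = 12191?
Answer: 33043345300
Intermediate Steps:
d = -148491 (d = 228 - (-1)*(-148719) = 228 - 1*148719 = 228 - 148719 = -148491)
(1539 - 243970)*(d + y) = (1539 - 243970)*(-148491 + 12191) = -242431*(-136300) = 33043345300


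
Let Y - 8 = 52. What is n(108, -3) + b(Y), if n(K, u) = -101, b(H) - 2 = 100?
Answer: 1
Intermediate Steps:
Y = 60 (Y = 8 + 52 = 60)
b(H) = 102 (b(H) = 2 + 100 = 102)
n(108, -3) + b(Y) = -101 + 102 = 1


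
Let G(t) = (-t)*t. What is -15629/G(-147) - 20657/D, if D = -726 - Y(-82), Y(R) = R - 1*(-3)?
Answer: 456489076/13981023 ≈ 32.651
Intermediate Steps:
G(t) = -t**2
Y(R) = 3 + R (Y(R) = R + 3 = 3 + R)
D = -647 (D = -726 - (3 - 82) = -726 - 1*(-79) = -726 + 79 = -647)
-15629/G(-147) - 20657/D = -15629/((-1*(-147)**2)) - 20657/(-647) = -15629/((-1*21609)) - 20657*(-1/647) = -15629/(-21609) + 20657/647 = -15629*(-1/21609) + 20657/647 = 15629/21609 + 20657/647 = 456489076/13981023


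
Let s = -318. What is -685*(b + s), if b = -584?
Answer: 617870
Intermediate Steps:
-685*(b + s) = -685*(-584 - 318) = -685*(-902) = 617870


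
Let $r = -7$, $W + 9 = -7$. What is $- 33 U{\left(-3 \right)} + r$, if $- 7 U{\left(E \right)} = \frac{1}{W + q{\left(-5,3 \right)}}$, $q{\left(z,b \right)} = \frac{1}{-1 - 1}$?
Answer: $- \frac{51}{7} \approx -7.2857$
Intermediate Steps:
$q{\left(z,b \right)} = - \frac{1}{2}$ ($q{\left(z,b \right)} = \frac{1}{-2} = - \frac{1}{2}$)
$W = -16$ ($W = -9 - 7 = -16$)
$U{\left(E \right)} = \frac{2}{231}$ ($U{\left(E \right)} = - \frac{1}{7 \left(-16 - \frac{1}{2}\right)} = - \frac{1}{7 \left(- \frac{33}{2}\right)} = \left(- \frac{1}{7}\right) \left(- \frac{2}{33}\right) = \frac{2}{231}$)
$- 33 U{\left(-3 \right)} + r = \left(-33\right) \frac{2}{231} - 7 = - \frac{2}{7} - 7 = - \frac{51}{7}$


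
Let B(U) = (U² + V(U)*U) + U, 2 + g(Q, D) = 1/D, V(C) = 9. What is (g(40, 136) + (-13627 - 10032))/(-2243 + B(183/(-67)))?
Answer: 14445130655/1381480928 ≈ 10.456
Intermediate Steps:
g(Q, D) = -2 + 1/D
B(U) = U² + 10*U (B(U) = (U² + 9*U) + U = U² + 10*U)
(g(40, 136) + (-13627 - 10032))/(-2243 + B(183/(-67))) = ((-2 + 1/136) + (-13627 - 10032))/(-2243 + (183/(-67))*(10 + 183/(-67))) = ((-2 + 1/136) - 23659)/(-2243 + (183*(-1/67))*(10 + 183*(-1/67))) = (-271/136 - 23659)/(-2243 - 183*(10 - 183/67)/67) = -3217895/(136*(-2243 - 183/67*487/67)) = -3217895/(136*(-2243 - 89121/4489)) = -3217895/(136*(-10157948/4489)) = -3217895/136*(-4489/10157948) = 14445130655/1381480928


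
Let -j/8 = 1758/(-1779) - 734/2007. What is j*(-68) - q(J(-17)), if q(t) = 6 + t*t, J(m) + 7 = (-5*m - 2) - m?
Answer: -11177338921/1190151 ≈ -9391.5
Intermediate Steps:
j = 12890912/1190151 (j = -8*(1758/(-1779) - 734/2007) = -8*(1758*(-1/1779) - 734*1/2007) = -8*(-586/593 - 734/2007) = -8*(-1611364/1190151) = 12890912/1190151 ≈ 10.831)
J(m) = -9 - 6*m (J(m) = -7 + ((-5*m - 2) - m) = -7 + ((-2 - 5*m) - m) = -7 + (-2 - 6*m) = -9 - 6*m)
q(t) = 6 + t²
j*(-68) - q(J(-17)) = (12890912/1190151)*(-68) - (6 + (-9 - 6*(-17))²) = -876582016/1190151 - (6 + (-9 + 102)²) = -876582016/1190151 - (6 + 93²) = -876582016/1190151 - (6 + 8649) = -876582016/1190151 - 1*8655 = -876582016/1190151 - 8655 = -11177338921/1190151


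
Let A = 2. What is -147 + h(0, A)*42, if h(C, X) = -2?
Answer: -231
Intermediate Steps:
-147 + h(0, A)*42 = -147 - 2*42 = -147 - 84 = -231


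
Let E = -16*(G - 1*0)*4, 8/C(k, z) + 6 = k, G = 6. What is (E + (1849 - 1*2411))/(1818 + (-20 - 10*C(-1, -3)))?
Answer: -3311/6333 ≈ -0.52282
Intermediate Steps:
C(k, z) = 8/(-6 + k)
E = -384 (E = -16*(6 - 1*0)*4 = -16*(6 + 0)*4 = -16*6*4 = -96*4 = -384)
(E + (1849 - 1*2411))/(1818 + (-20 - 10*C(-1, -3))) = (-384 + (1849 - 1*2411))/(1818 + (-20 - 80/(-6 - 1))) = (-384 + (1849 - 2411))/(1818 + (-20 - 80/(-7))) = (-384 - 562)/(1818 + (-20 - 80*(-1)/7)) = -946/(1818 + (-20 - 10*(-8/7))) = -946/(1818 + (-20 + 80/7)) = -946/(1818 - 60/7) = -946/12666/7 = -946*7/12666 = -3311/6333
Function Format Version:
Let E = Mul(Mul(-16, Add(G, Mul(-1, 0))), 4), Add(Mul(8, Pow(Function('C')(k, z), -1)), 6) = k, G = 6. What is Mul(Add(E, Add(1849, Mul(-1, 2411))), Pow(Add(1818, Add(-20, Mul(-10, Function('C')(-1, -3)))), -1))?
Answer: Rational(-3311, 6333) ≈ -0.52282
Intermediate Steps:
Function('C')(k, z) = Mul(8, Pow(Add(-6, k), -1))
E = -384 (E = Mul(Mul(-16, Add(6, Mul(-1, 0))), 4) = Mul(Mul(-16, Add(6, 0)), 4) = Mul(Mul(-16, 6), 4) = Mul(-96, 4) = -384)
Mul(Add(E, Add(1849, Mul(-1, 2411))), Pow(Add(1818, Add(-20, Mul(-10, Function('C')(-1, -3)))), -1)) = Mul(Add(-384, Add(1849, Mul(-1, 2411))), Pow(Add(1818, Add(-20, Mul(-10, Mul(8, Pow(Add(-6, -1), -1))))), -1)) = Mul(Add(-384, Add(1849, -2411)), Pow(Add(1818, Add(-20, Mul(-10, Mul(8, Pow(-7, -1))))), -1)) = Mul(Add(-384, -562), Pow(Add(1818, Add(-20, Mul(-10, Mul(8, Rational(-1, 7))))), -1)) = Mul(-946, Pow(Add(1818, Add(-20, Mul(-10, Rational(-8, 7)))), -1)) = Mul(-946, Pow(Add(1818, Add(-20, Rational(80, 7))), -1)) = Mul(-946, Pow(Add(1818, Rational(-60, 7)), -1)) = Mul(-946, Pow(Rational(12666, 7), -1)) = Mul(-946, Rational(7, 12666)) = Rational(-3311, 6333)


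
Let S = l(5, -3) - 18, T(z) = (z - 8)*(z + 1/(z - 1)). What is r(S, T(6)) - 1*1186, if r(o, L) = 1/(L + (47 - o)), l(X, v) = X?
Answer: -282263/238 ≈ -1186.0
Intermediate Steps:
T(z) = (-8 + z)*(z + 1/(-1 + z))
S = -13 (S = 5 - 18 = -13)
r(o, L) = 1/(47 + L - o)
r(S, T(6)) - 1*1186 = 1/(47 + (-8 + 6³ - 9*6² + 9*6)/(-1 + 6) - 1*(-13)) - 1*1186 = 1/(47 + (-8 + 216 - 9*36 + 54)/5 + 13) - 1186 = 1/(47 + (-8 + 216 - 324 + 54)/5 + 13) - 1186 = 1/(47 + (⅕)*(-62) + 13) - 1186 = 1/(47 - 62/5 + 13) - 1186 = 1/(238/5) - 1186 = 5/238 - 1186 = -282263/238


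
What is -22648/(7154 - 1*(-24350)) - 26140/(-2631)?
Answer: 95490959/10360878 ≈ 9.2165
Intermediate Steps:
-22648/(7154 - 1*(-24350)) - 26140/(-2631) = -22648/(7154 + 24350) - 26140*(-1/2631) = -22648/31504 + 26140/2631 = -22648*1/31504 + 26140/2631 = -2831/3938 + 26140/2631 = 95490959/10360878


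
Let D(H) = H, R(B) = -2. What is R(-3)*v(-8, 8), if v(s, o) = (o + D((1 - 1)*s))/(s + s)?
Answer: 1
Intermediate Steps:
v(s, o) = o/(2*s) (v(s, o) = (o + (1 - 1)*s)/(s + s) = (o + 0*s)/((2*s)) = (o + 0)*(1/(2*s)) = o*(1/(2*s)) = o/(2*s))
R(-3)*v(-8, 8) = -8/(-8) = -8*(-1)/8 = -2*(-½) = 1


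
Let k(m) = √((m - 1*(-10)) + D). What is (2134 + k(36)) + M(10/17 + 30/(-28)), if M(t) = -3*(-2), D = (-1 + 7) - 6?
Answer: 2140 + √46 ≈ 2146.8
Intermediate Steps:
D = 0 (D = 6 - 6 = 0)
M(t) = 6
k(m) = √(10 + m) (k(m) = √((m - 1*(-10)) + 0) = √((m + 10) + 0) = √((10 + m) + 0) = √(10 + m))
(2134 + k(36)) + M(10/17 + 30/(-28)) = (2134 + √(10 + 36)) + 6 = (2134 + √46) + 6 = 2140 + √46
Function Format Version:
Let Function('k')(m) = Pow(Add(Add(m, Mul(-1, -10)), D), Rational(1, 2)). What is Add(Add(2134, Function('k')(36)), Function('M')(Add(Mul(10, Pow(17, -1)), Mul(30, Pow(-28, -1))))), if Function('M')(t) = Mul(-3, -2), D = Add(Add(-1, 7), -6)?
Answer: Add(2140, Pow(46, Rational(1, 2))) ≈ 2146.8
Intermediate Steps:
D = 0 (D = Add(6, -6) = 0)
Function('M')(t) = 6
Function('k')(m) = Pow(Add(10, m), Rational(1, 2)) (Function('k')(m) = Pow(Add(Add(m, Mul(-1, -10)), 0), Rational(1, 2)) = Pow(Add(Add(m, 10), 0), Rational(1, 2)) = Pow(Add(Add(10, m), 0), Rational(1, 2)) = Pow(Add(10, m), Rational(1, 2)))
Add(Add(2134, Function('k')(36)), Function('M')(Add(Mul(10, Pow(17, -1)), Mul(30, Pow(-28, -1))))) = Add(Add(2134, Pow(Add(10, 36), Rational(1, 2))), 6) = Add(Add(2134, Pow(46, Rational(1, 2))), 6) = Add(2140, Pow(46, Rational(1, 2)))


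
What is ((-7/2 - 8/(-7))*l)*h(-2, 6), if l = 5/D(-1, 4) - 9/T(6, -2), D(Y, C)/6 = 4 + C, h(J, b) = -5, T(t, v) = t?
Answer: -3685/224 ≈ -16.451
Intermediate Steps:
D(Y, C) = 24 + 6*C (D(Y, C) = 6*(4 + C) = 24 + 6*C)
l = -67/48 (l = 5/(24 + 6*4) - 9/6 = 5/(24 + 24) - 9*1/6 = 5/48 - 3/2 = -67/48 ≈ -1.3958)
((-7/2 - 8/(-7))*l)*h(-2, 6) = ((-7/2 - 8/(-7))*(-67/48))*(-5) = ((-7*1/2 - 8*(-1/7))*(-67/48))*(-5) = ((-7/2 + 8/7)*(-67/48))*(-5) = -33/14*(-67/48)*(-5) = (737/224)*(-5) = -3685/224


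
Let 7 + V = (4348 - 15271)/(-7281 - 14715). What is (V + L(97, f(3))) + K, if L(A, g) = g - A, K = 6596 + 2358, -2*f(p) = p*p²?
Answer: 64792859/7332 ≈ 8837.0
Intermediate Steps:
V = -47683/7332 (V = -7 + (4348 - 15271)/(-7281 - 14715) = -7 - 10923/(-21996) = -7 - 10923*(-1/21996) = -7 + 3641/7332 = -47683/7332 ≈ -6.5034)
f(p) = -p³/2 (f(p) = -p*p²/2 = -p³/2)
K = 8954
(V + L(97, f(3))) + K = (-47683/7332 + (-½*3³ - 1*97)) + 8954 = (-47683/7332 + (-½*27 - 97)) + 8954 = (-47683/7332 + (-27/2 - 97)) + 8954 = (-47683/7332 - 221/2) + 8954 = -857869/7332 + 8954 = 64792859/7332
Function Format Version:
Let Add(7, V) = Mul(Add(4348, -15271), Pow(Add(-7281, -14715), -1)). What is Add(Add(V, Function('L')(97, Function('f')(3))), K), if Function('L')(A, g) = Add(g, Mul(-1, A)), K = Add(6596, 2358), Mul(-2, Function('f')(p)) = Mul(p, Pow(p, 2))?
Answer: Rational(64792859, 7332) ≈ 8837.0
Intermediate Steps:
V = Rational(-47683, 7332) (V = Add(-7, Mul(Add(4348, -15271), Pow(Add(-7281, -14715), -1))) = Add(-7, Mul(-10923, Pow(-21996, -1))) = Add(-7, Mul(-10923, Rational(-1, 21996))) = Add(-7, Rational(3641, 7332)) = Rational(-47683, 7332) ≈ -6.5034)
Function('f')(p) = Mul(Rational(-1, 2), Pow(p, 3)) (Function('f')(p) = Mul(Rational(-1, 2), Mul(p, Pow(p, 2))) = Mul(Rational(-1, 2), Pow(p, 3)))
K = 8954
Add(Add(V, Function('L')(97, Function('f')(3))), K) = Add(Add(Rational(-47683, 7332), Add(Mul(Rational(-1, 2), Pow(3, 3)), Mul(-1, 97))), 8954) = Add(Add(Rational(-47683, 7332), Add(Mul(Rational(-1, 2), 27), -97)), 8954) = Add(Add(Rational(-47683, 7332), Add(Rational(-27, 2), -97)), 8954) = Add(Add(Rational(-47683, 7332), Rational(-221, 2)), 8954) = Add(Rational(-857869, 7332), 8954) = Rational(64792859, 7332)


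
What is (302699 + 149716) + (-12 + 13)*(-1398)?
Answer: 451017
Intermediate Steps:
(302699 + 149716) + (-12 + 13)*(-1398) = 452415 + 1*(-1398) = 452415 - 1398 = 451017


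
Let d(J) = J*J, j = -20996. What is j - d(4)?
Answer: -21012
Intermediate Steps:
d(J) = J²
j - d(4) = -20996 - 1*4² = -20996 - 1*16 = -20996 - 16 = -21012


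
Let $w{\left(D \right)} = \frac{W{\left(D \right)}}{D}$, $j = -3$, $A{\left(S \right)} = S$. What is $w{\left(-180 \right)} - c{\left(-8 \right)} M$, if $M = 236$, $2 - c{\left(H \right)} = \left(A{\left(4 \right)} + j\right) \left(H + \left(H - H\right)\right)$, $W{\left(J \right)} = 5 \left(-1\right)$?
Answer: $- \frac{84959}{36} \approx -2360.0$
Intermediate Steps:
$W{\left(J \right)} = -5$
$c{\left(H \right)} = 2 - H$ ($c{\left(H \right)} = 2 - \left(4 - 3\right) \left(H + \left(H - H\right)\right) = 2 - 1 \left(H + 0\right) = 2 - 1 H = 2 - H$)
$w{\left(D \right)} = - \frac{5}{D}$
$w{\left(-180 \right)} - c{\left(-8 \right)} M = - \frac{5}{-180} - \left(2 - -8\right) 236 = \left(-5\right) \left(- \frac{1}{180}\right) - \left(2 + 8\right) 236 = \frac{1}{36} - 10 \cdot 236 = \frac{1}{36} - 2360 = - \frac{84959}{36}$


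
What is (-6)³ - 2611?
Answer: -2827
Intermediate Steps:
(-6)³ - 2611 = -216 - 2611 = -2827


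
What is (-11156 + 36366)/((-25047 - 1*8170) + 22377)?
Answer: -2521/1084 ≈ -2.3256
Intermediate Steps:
(-11156 + 36366)/((-25047 - 1*8170) + 22377) = 25210/((-25047 - 8170) + 22377) = 25210/(-33217 + 22377) = 25210/(-10840) = 25210*(-1/10840) = -2521/1084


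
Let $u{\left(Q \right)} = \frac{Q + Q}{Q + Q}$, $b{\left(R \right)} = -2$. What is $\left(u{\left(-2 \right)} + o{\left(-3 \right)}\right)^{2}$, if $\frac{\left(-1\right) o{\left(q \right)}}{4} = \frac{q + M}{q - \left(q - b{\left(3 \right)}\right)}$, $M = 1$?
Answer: $9$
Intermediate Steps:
$o{\left(q \right)} = 2 + 2 q$ ($o{\left(q \right)} = - 4 \frac{q + 1}{q - \left(2 + q\right)} = - 4 \frac{1 + q}{-2} = - 4 \left(1 + q\right) \left(- \frac{1}{2}\right) = - 4 \left(- \frac{1}{2} - \frac{q}{2}\right) = 2 + 2 q$)
$u{\left(Q \right)} = 1$ ($u{\left(Q \right)} = \frac{2 Q}{2 Q} = 2 Q \frac{1}{2 Q} = 1$)
$\left(u{\left(-2 \right)} + o{\left(-3 \right)}\right)^{2} = \left(1 + \left(2 + 2 \left(-3\right)\right)\right)^{2} = \left(1 + \left(2 - 6\right)\right)^{2} = \left(1 - 4\right)^{2} = \left(-3\right)^{2} = 9$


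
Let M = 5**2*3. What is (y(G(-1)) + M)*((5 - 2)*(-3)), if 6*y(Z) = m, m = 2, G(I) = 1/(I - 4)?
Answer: -678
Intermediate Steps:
G(I) = 1/(-4 + I)
y(Z) = 1/3 (y(Z) = (1/6)*2 = 1/3)
M = 75 (M = 25*3 = 75)
(y(G(-1)) + M)*((5 - 2)*(-3)) = (1/3 + 75)*((5 - 2)*(-3)) = 226*(3*(-3))/3 = (226/3)*(-9) = -678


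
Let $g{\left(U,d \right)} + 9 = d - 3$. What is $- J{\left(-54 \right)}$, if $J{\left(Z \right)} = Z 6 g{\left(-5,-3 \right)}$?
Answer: $-4860$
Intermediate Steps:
$g{\left(U,d \right)} = -12 + d$ ($g{\left(U,d \right)} = -9 + \left(d - 3\right) = -9 + \left(-3 + d\right) = -12 + d$)
$J{\left(Z \right)} = - 90 Z$ ($J{\left(Z \right)} = Z 6 \left(-12 - 3\right) = 6 Z \left(-15\right) = - 90 Z$)
$- J{\left(-54 \right)} = - \left(-90\right) \left(-54\right) = \left(-1\right) 4860 = -4860$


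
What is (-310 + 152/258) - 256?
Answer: -72938/129 ≈ -565.41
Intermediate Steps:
(-310 + 152/258) - 256 = (-310 + 152*(1/258)) - 256 = (-310 + 76/129) - 256 = -39914/129 - 256 = -72938/129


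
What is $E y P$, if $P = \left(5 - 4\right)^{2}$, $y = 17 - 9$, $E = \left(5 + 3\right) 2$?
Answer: $128$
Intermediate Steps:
$E = 16$ ($E = 8 \cdot 2 = 16$)
$y = 8$
$P = 1$ ($P = 1^{2} = 1$)
$E y P = 16 \cdot 8 \cdot 1 = 128 \cdot 1 = 128$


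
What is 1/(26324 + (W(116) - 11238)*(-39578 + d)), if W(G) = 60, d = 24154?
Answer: 1/172435796 ≈ 5.7993e-9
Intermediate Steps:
1/(26324 + (W(116) - 11238)*(-39578 + d)) = 1/(26324 + (60 - 11238)*(-39578 + 24154)) = 1/(26324 - 11178*(-15424)) = 1/(26324 + 172409472) = 1/172435796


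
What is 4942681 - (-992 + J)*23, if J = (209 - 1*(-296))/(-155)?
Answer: 153932730/31 ≈ 4.9656e+6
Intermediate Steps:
J = -101/31 (J = (209 + 296)*(-1/155) = 505*(-1/155) = -101/31 ≈ -3.2581)
4942681 - (-992 + J)*23 = 4942681 - (-992 - 101/31)*23 = 4942681 - (-30853)*23/31 = 4942681 - 1*(-709619/31) = 4942681 + 709619/31 = 153932730/31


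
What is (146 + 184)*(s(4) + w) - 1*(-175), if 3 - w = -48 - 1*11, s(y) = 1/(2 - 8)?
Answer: 20580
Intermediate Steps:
s(y) = -1/6 (s(y) = 1/(-6) = -1/6)
w = 62 (w = 3 - (-48 - 1*11) = 3 - (-48 - 11) = 3 - 1*(-59) = 3 + 59 = 62)
(146 + 184)*(s(4) + w) - 1*(-175) = (146 + 184)*(-1/6 + 62) - 1*(-175) = 330*(371/6) + 175 = 20405 + 175 = 20580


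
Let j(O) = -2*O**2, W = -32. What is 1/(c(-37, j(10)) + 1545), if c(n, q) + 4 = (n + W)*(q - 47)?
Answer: 1/18584 ≈ 5.3810e-5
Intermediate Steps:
c(n, q) = -4 + (-47 + q)*(-32 + n) (c(n, q) = -4 + (n - 32)*(q - 47) = -4 + (-32 + n)*(-47 + q) = -4 + (-47 + q)*(-32 + n))
1/(c(-37, j(10)) + 1545) = 1/((1500 - 47*(-37) - (-64)*10**2 - (-74)*10**2) + 1545) = 1/((1500 + 1739 - (-64)*100 - (-74)*100) + 1545) = 1/((1500 + 1739 - 32*(-200) - 37*(-200)) + 1545) = 1/((1500 + 1739 + 6400 + 7400) + 1545) = 1/(17039 + 1545) = 1/18584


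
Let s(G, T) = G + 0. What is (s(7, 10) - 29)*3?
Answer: -66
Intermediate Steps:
s(G, T) = G
(s(7, 10) - 29)*3 = (7 - 29)*3 = -22*3 = -66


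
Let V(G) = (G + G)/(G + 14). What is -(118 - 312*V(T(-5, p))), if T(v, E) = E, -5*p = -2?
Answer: -302/3 ≈ -100.67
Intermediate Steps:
p = ⅖ (p = -⅕*(-2) = ⅖ ≈ 0.40000)
V(G) = 2*G/(14 + G) (V(G) = (2*G)/(14 + G) = 2*G/(14 + G))
-(118 - 312*V(T(-5, p))) = -(118 - 624*2/(5*(14 + ⅖))) = -(118 - 624*2/(5*72/5)) = -(118 - 624*2*5/(5*72)) = -(118 - 312*1/18) = -(118 - 52/3) = -1*302/3 = -302/3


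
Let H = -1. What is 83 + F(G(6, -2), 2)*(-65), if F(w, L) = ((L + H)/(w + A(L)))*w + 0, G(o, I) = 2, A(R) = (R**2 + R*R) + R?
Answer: 433/6 ≈ 72.167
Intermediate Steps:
A(R) = R + 2*R**2 (A(R) = (R**2 + R**2) + R = 2*R**2 + R = R + 2*R**2)
F(w, L) = w*(-1 + L)/(w + L*(1 + 2*L)) (F(w, L) = ((L - 1)/(w + L*(1 + 2*L)))*w + 0 = ((-1 + L)/(w + L*(1 + 2*L)))*w + 0 = w*(-1 + L)/(w + L*(1 + 2*L)) + 0 = w*(-1 + L)/(w + L*(1 + 2*L)))
83 + F(G(6, -2), 2)*(-65) = 83 + (2*(-1 + 2)/(2 + 2*(1 + 2*2)))*(-65) = 83 + (2*1/(2 + 2*(1 + 4)))*(-65) = 83 + (2*1/(2 + 2*5))*(-65) = 83 + (2*1/(2 + 10))*(-65) = 83 + (2*1/12)*(-65) = 83 + (2*(1/12)*1)*(-65) = 83 + (1/6)*(-65) = 83 - 65/6 = 433/6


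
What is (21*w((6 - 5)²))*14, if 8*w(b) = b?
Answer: 147/4 ≈ 36.750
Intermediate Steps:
w(b) = b/8
(21*w((6 - 5)²))*14 = (21*((6 - 5)²/8))*14 = (21*((⅛)*1²))*14 = (21*((⅛)*1))*14 = (21*(⅛))*14 = (21/8)*14 = 147/4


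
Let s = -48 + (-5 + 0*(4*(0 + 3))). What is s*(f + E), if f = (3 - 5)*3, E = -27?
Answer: 1749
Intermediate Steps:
s = -53 (s = -48 + (-5 + 0*(4*3)) = -48 + (-5 + 0*12) = -48 + (-5 + 0) = -48 - 5 = -53)
f = -6 (f = -2*3 = -6)
s*(f + E) = -53*(-6 - 27) = -53*(-33) = 1749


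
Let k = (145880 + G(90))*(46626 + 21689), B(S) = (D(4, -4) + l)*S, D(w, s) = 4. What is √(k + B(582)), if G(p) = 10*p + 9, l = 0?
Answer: √10027892863 ≈ 1.0014e+5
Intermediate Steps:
G(p) = 9 + 10*p
B(S) = 4*S (B(S) = (4 + 0)*S = 4*S)
k = 10027890535 (k = (145880 + (9 + 10*90))*(46626 + 21689) = (145880 + (9 + 900))*68315 = (145880 + 909)*68315 = 146789*68315 = 10027890535)
√(k + B(582)) = √(10027890535 + 4*582) = √(10027890535 + 2328) = √10027892863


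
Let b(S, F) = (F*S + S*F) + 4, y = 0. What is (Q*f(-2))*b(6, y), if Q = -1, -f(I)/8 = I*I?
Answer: 128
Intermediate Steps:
f(I) = -8*I**2 (f(I) = -8*I*I = -8*I**2)
b(S, F) = 4 + 2*F*S (b(S, F) = (F*S + F*S) + 4 = 2*F*S + 4 = 4 + 2*F*S)
(Q*f(-2))*b(6, y) = (-(-8)*(-2)**2)*(4 + 2*0*6) = (-(-8)*4)*(4 + 0) = -1*(-32)*4 = 32*4 = 128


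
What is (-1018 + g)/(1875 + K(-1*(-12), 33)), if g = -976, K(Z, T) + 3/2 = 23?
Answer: -3988/3793 ≈ -1.0514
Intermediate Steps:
K(Z, T) = 43/2 (K(Z, T) = -3/2 + 23 = 43/2)
(-1018 + g)/(1875 + K(-1*(-12), 33)) = (-1018 - 976)/(1875 + 43/2) = -1994/3793/2 = -1994*2/3793 = -3988/3793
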